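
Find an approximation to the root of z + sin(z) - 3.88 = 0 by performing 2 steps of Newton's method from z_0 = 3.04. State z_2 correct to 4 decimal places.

-32.7251

Newton update: z ← z − f(z)/f'(z).
f'(z) = 1 + cos(z)
z_0 = 3.040000: f = -0.738582, f' = 0.005156 → z_1 = 3.040000 - (-0.738582)/(0.005156) = 146.284409
z_1 = 146.284409: f = 143.384405, f' = 0.800988 → z_2 = 146.284409 - (143.384405)/(0.800988) = -32.725132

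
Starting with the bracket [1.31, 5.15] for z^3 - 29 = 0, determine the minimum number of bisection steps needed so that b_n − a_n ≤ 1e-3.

Initial width b − a = 5.15 − 1.31 = 3.840000.
After n steps the width is (b−a)/2^n; need (b−a)/2^n ≤ 1e-3.
So n ≥ log₂(3.840000/1e-3) = log₂(3840.0000) ≈ 11.9069.
Hence n = 12.

12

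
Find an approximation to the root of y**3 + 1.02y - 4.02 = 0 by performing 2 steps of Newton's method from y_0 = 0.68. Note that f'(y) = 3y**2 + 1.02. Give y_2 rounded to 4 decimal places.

1.5092

y_0 = 0.680000: f = -3.011968, f' = 2.407200 → y_1 = 0.680000 - (-3.011968)/(2.407200) = 1.931233
y_1 = 1.931233: f = 5.152701, f' = 12.208982 → y_2 = 1.931233 - (5.152701)/(12.208982) = 1.509191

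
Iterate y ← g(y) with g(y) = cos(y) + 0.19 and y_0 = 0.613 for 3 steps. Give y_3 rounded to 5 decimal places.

0.93942

y_1 = g(0.613000) = 1.007926
y_2 = g(1.007926) = 0.723616
y_3 = g(0.723616) = 0.939416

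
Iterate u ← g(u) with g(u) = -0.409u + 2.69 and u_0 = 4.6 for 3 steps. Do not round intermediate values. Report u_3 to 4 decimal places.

1.7251

u_1 = g(4.600000) = 0.808600
u_2 = g(0.808600) = 2.359283
u_3 = g(2.359283) = 1.725053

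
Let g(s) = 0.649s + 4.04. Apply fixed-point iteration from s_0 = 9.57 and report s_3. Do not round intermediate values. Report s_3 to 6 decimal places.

s_1 = g(9.570000) = 10.250930
s_2 = g(10.250930) = 10.692854
s_3 = g(10.692854) = 10.979662

10.979662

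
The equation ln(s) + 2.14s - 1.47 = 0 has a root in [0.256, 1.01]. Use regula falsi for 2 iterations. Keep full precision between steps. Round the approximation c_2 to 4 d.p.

False-position update: c = (a·f(b) − b·f(a))/(f(b) − f(a)); replace the endpoint whose sign matches f(c).
f(0.256000) = -2.284738, f(1.010000) = 0.701350
step 1: c = 0.832906, f(c) = 0.129585 > 0 → new bracket [0.256000, 0.832906]
step 2: c = 0.801942, f(c) = 0.025436 > 0 → new bracket [0.256000, 0.801942]

0.8019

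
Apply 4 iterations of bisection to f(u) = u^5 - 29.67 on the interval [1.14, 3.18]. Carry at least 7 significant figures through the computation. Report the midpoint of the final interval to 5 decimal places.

1.96875

f(1.140000) = -27.744585, f(3.180000) = 295.518815 (opposite signs)
step 1: m = 2.160000, f(m) = 17.348498 > 0 → root in [1.140000, 2.160000]
step 2: m = 1.650000, f(m) = -17.440190 < 0 → root in [1.650000, 2.160000]
step 3: m = 1.905000, f(m) = -4.581488 < 0 → root in [1.905000, 2.160000]
step 4: m = 2.032500, f(m) = 5.015884 > 0 → root in [1.905000, 2.032500]
Midpoint of [1.905000, 2.032500] = 1.968750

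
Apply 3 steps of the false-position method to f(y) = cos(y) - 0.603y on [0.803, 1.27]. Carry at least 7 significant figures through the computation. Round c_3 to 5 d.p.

False-position update: c = (a·f(b) − b·f(a))/(f(b) − f(a)); replace the endpoint whose sign matches f(c).
f(0.803000) = 0.210343, f(1.270000) = -0.469529
step 1: c = 0.947483, f(c) = 0.012396 > 0 → new bracket [0.947483, 1.270000]
step 2: c = 0.955779, f(c) = 0.000638 > 0 → new bracket [0.955779, 1.270000]
step 3: c = 0.956205, f(c) = 0.000033 > 0 → new bracket [0.956205, 1.270000]

0.95621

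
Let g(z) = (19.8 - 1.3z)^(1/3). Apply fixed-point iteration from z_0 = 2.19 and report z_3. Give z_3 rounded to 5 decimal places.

2.54547

z_1 = g(2.190000) = 2.568910
z_2 = g(2.568910) = 2.543784
z_3 = g(2.543784) = 2.545466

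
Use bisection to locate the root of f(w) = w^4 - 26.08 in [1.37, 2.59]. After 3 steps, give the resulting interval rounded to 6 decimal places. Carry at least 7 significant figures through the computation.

[2.132500, 2.285000]

f(1.370000) = -22.557246, f(2.590000) = 18.918606 (opposite signs)
step 1: m = 1.980000, f(m) = -10.710464 < 0 → root in [1.980000, 2.590000]
step 2: m = 2.285000, f(m) = 1.181191 > 0 → root in [1.980000, 2.285000]
step 3: m = 2.132500, f(m) = -5.399732 < 0 → root in [2.132500, 2.285000]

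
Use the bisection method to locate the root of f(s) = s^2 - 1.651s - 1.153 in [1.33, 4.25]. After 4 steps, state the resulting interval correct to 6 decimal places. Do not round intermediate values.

[2.060000, 2.242500]

f(1.330000) = -1.579930, f(4.250000) = 9.892750 (opposite signs)
step 1: m = 2.790000, f(m) = 2.024810 > 0 → root in [1.330000, 2.790000]
step 2: m = 2.060000, f(m) = -0.310460 < 0 → root in [2.060000, 2.790000]
step 3: m = 2.425000, f(m) = 0.723950 > 0 → root in [2.060000, 2.425000]
step 4: m = 2.242500, f(m) = 0.173439 > 0 → root in [2.060000, 2.242500]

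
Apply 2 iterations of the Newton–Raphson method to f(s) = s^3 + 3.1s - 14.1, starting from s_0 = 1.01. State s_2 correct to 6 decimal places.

Newton update: s ← s − f(s)/f'(s).
f'(s) = 3s^2 + 3.1
s_0 = 1.010000: f = -9.938699, f' = 6.160300 → s_1 = 1.010000 - (-9.938699)/(6.160300) = 2.623347
s_1 = 2.623347: f = 12.086107, f' = 23.745842 → s_2 = 2.623347 - (12.086107)/(23.745842) = 2.114369

2.114369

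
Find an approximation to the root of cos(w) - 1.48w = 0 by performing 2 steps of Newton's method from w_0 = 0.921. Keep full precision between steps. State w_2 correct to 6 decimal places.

f'(w) = -sin(w) - 1.48
w_0 = 0.921000: f = -0.758056, f' = -2.276207 → w_1 = 0.921000 - (-0.758056)/(-2.276207) = 0.587965
w_1 = 0.587965: f = -0.038118, f' = -2.034669 → w_2 = 0.587965 - (-0.038118)/(-2.034669) = 0.569231

0.569231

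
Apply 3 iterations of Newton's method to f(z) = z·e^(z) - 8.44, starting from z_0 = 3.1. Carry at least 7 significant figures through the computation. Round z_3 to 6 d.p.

f'(z) = (z + 1)·e^(z)
z_0 = 3.100000: f = 60.373649, f' = 91.011600 → z_1 = 3.100000 - (60.373649)/(91.011600) = 2.436638
z_1 = 2.436638: f = 19.421813, f' = 39.296345 → z_2 = 2.436638 - (19.421813)/(39.296345) = 1.942398
z_2 = 1.942398: f = 5.109120, f' = 20.524579 → z_3 = 1.942398 - (5.109120)/(20.524579) = 1.693471

1.693471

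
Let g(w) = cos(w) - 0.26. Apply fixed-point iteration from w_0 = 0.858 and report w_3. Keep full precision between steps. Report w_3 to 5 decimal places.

w_1 = g(0.858000) = 0.393952
w_2 = g(0.393952) = 0.663399
w_3 = g(0.663399) = 0.527903

0.52790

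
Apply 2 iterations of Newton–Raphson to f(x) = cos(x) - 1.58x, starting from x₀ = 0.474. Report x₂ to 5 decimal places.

0.54215

f'(x) = -sin(x) - 1.58
x_0 = 0.474000: f = 0.140830, f' = -2.036449 → x_1 = 0.474000 - (0.140830)/(-2.036449) = 0.543155
x_1 = 0.543155: f = -0.002102, f' = -2.096839 → x_2 = 0.543155 - (-0.002102)/(-2.096839) = 0.542152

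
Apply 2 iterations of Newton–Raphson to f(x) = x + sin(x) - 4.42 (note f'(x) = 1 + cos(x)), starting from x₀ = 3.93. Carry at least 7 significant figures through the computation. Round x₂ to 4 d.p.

2.6842

x_0 = 3.930000: f = -1.199231, f' = 0.295024 → x_1 = 3.930000 - (-1.199231)/(0.295024) = 7.994857
x_1 = 7.994857: f = 4.564951, f' = 0.859590 → x_2 = 7.994857 - (4.564951)/(0.859590) = 2.684242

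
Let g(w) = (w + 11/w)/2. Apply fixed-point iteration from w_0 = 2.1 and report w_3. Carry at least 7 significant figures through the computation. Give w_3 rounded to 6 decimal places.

w_1 = g(2.100000) = 3.669048
w_2 = g(3.669048) = 3.333550
w_3 = g(3.333550) = 3.316668

3.316668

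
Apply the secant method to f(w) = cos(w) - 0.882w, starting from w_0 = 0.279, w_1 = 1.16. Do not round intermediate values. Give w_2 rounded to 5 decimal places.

0.74959

Secant update: w_(k+1) = w_k − f(w_k)·(w_k − w_(k-1))/(f(w_k) − f(w_(k-1))).
f(w_0) = 0.715253, f(w_1) = -0.623780
w_2 = 1.160000 - (-0.623780)·(1.160000 - 0.279000)/(-0.623780 - (0.715253)) = 0.749592; f(w_2) = 0.070827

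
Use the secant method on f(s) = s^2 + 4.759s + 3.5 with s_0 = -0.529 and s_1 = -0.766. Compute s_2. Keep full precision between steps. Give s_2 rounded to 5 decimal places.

-0.89341

f(s_0) = 1.262330, f(s_1) = 0.441362
s_2 = -0.766000 - (0.441362)·(-0.766000 - -0.529000)/(0.441362 - (1.262330)) = -0.893414; f(s_2) = 0.046431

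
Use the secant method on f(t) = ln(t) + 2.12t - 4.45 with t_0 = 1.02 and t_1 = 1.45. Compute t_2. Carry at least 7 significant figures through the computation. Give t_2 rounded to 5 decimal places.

f(t_0) = -2.267797, f(t_1) = -1.004436
t_2 = 1.450000 - (-1.004436)·(1.450000 - 1.020000)/(-1.004436 - (-2.267797)) = 1.791872; f(t_2) = -0.067971

1.79187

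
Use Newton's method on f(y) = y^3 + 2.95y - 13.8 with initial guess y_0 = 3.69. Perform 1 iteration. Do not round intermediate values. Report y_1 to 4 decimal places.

f'(y) = 3y^2 + 2.95
y_0 = 3.690000: f = 47.328909, f' = 43.798300 → y_1 = 3.690000 - (47.328909)/(43.798300) = 2.609389

2.6094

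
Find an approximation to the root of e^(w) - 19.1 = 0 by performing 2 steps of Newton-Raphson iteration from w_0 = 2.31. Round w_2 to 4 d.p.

Newton update: w ← w − f(w)/f'(w).
f'(w) = e^(w)
w_0 = 2.310000: f = -9.025575, f' = 10.074425 → w_1 = 2.310000 - (-9.025575)/(10.074425) = 3.205890
w_1 = 3.205890: f = 5.577451, f' = 24.677451 → w_2 = 3.205890 - (5.577451)/(24.677451) = 2.979876

2.9799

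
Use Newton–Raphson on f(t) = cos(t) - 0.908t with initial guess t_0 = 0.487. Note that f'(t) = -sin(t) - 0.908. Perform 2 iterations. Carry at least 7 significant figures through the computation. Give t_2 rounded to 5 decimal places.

0.78181

Newton update: t ← t − f(t)/f'(t).
t_0 = 0.487000: f = 0.441545, f' = -1.375977 → t_1 = 0.487000 - (0.441545)/(-1.375977) = 0.807896
t_1 = 0.807896: f = -0.042548, f' = -1.630835 → t_2 = 0.807896 - (-0.042548)/(-1.630835) = 0.781806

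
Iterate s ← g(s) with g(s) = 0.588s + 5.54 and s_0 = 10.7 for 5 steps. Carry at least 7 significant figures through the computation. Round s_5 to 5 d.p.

s_1 = g(10.700000) = 11.831600
s_2 = g(11.831600) = 12.496981
s_3 = g(12.496981) = 12.888225
s_4 = g(12.888225) = 13.118276
s_5 = g(13.118276) = 13.253546

13.25355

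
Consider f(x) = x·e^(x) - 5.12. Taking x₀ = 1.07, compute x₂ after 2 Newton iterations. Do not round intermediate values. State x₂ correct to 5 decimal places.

1.34286

f'(x) = (x + 1)·e^(x)
x_0 = 1.070000: f = -2.000544, f' = 6.034836 → x_1 = 1.070000 - (-2.000544)/(6.034836) = 1.401499
x_1 = 1.401499: f = 0.571888, f' = 9.753172 → x_2 = 1.401499 - (0.571888)/(9.753172) = 1.342863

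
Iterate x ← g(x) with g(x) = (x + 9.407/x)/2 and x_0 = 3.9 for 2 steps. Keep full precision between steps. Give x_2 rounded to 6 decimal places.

3.068337

x_1 = g(3.900000) = 3.156026
x_2 = g(3.156026) = 3.068337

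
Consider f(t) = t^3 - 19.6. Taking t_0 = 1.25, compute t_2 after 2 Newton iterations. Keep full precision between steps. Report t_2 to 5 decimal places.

3.60292

f'(t) = 3t^2
t_0 = 1.250000: f = -17.646875, f' = 4.687500 → t_1 = 1.250000 - (-17.646875)/(4.687500) = 5.014667
t_1 = 5.014667: f = 106.503230, f' = 75.440645 → t_2 = 5.014667 - (106.503230)/(75.440645) = 3.602918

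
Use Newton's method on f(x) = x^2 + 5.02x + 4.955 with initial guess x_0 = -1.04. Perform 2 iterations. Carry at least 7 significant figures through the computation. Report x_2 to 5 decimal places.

-1.34977

Newton update: x ← x − f(x)/f'(x).
f'(x) = 2x + 5.02
x_0 = -1.040000: f = 0.815800, f' = 2.940000 → x_1 = -1.040000 - (0.815800)/(2.940000) = -1.317483
x_1 = -1.317483: f = 0.076997, f' = 2.385034 → x_2 = -1.317483 - (0.076997)/(2.385034) = -1.349766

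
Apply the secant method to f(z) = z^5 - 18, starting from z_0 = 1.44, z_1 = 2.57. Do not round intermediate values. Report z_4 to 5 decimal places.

1.82242

f(z_0) = -11.808264, f(z_1) = 94.115489
z_2 = 2.570000 - (94.115489)·(2.570000 - 1.440000)/(94.115489 - (-11.808264)) = 1.565971; f(z_2) = -8.582865
z_3 = 1.565971 - (-8.582865)·(1.565971 - 2.570000)/(-8.582865 - (94.115489)) = 1.649881; f(z_3) = -5.774584
z_4 = 1.649881 - (-5.774584)·(1.649881 - 1.565971)/(-5.774584 - (-8.582865)) = 1.822424; f(z_4) = 2.102339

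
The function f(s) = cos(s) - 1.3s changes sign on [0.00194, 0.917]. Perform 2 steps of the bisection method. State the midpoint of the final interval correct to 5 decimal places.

0.57385

f(0.001940) = 0.997476, f(0.917000) = -0.583896 (opposite signs)
step 1: m = 0.459470, f(m) = 0.298977 > 0 → root in [0.459470, 0.917000]
step 2: m = 0.688235, f(m) = -0.122337 < 0 → root in [0.459470, 0.688235]
Midpoint of [0.459470, 0.688235] = 0.573853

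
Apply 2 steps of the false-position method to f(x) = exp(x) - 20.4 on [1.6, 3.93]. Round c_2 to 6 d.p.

False-position update: c = (a·f(b) − b·f(a))/(f(b) − f(a)); replace the endpoint whose sign matches f(c).
f(1.600000) = -15.446968, f(3.930000) = 30.506978
step 1: c = 2.383207, f(c) = -9.560394 < 0 → new bracket [2.383207, 3.930000]
step 2: c = 2.752284, f(c) = -4.721602 < 0 → new bracket [2.752284, 3.930000]

2.752284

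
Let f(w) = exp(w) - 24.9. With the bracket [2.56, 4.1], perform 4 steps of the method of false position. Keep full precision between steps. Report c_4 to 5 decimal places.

3.19977

f(2.560000) = -11.964183, f(4.100000) = 35.440288
step 1: c = 2.948673, f(c) = -5.819382 < 0 → new bracket [2.948673, 4.100000]
step 2: c = 3.111060, f(c) = -2.455188 < 0 → new bracket [3.111060, 4.100000]
step 3: c = 3.175131, f(c) = -0.970036 < 0 → new bracket [3.175131, 4.100000]
step 4: c = 3.199772, f(c) = -0.373074 < 0 → new bracket [3.199772, 4.100000]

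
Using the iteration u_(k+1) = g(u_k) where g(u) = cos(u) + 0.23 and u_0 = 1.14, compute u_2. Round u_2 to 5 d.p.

u_1 = g(1.140000) = 0.647595
u_2 = g(0.647595) = 1.027537

1.02754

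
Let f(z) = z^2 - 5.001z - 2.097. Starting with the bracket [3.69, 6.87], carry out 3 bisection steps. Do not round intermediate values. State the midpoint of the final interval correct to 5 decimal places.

f(3.690000) = -6.934590, f(6.870000) = 10.743030 (opposite signs)
step 1: m = 5.280000, f(m) = -0.623880 < 0 → root in [5.280000, 6.870000]
step 2: m = 6.075000, f(m) = 4.427550 > 0 → root in [5.280000, 6.075000]
step 3: m = 5.677500, f(m) = 1.743829 > 0 → root in [5.280000, 5.677500]
Midpoint of [5.280000, 5.677500] = 5.478750

5.47875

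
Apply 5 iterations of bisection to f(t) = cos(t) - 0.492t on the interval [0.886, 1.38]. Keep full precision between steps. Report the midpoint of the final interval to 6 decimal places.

f(0.886000) = 0.196603, f(1.380000) = -0.489319 (opposite signs)
step 1: m = 1.133000, f(m) = -0.133491 < 0 → root in [0.886000, 1.133000]
step 2: m = 1.009500, f(m) = 0.035610 > 0 → root in [1.009500, 1.133000]
step 3: m = 1.071250, f(m) = -0.048028 < 0 → root in [1.009500, 1.071250]
step 4: m = 1.040375, f(m) = -0.005968 < 0 → root in [1.009500, 1.040375]
step 5: m = 1.024938, f(m) = 0.014883 > 0 → root in [1.024938, 1.040375]
Midpoint of [1.024938, 1.040375] = 1.032656

1.032656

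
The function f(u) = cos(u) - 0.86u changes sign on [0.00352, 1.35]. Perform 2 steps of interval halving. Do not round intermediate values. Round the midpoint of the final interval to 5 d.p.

0.84507

f(0.003520) = 0.996967, f(1.350000) = -0.941993 (opposite signs)
step 1: m = 0.676760, f(m) = 0.197592 > 0 → root in [0.676760, 1.350000]
step 2: m = 1.013380, f(m) = -0.342511 < 0 → root in [0.676760, 1.013380]
Midpoint of [0.676760, 1.013380] = 0.845070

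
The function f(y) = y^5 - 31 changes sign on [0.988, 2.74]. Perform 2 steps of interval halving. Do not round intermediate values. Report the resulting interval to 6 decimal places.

[1.864000, 2.302000]

f(0.988000) = -30.058577, f(2.740000) = 123.437518 (opposite signs)
step 1: m = 1.864000, f(m) = -8.497564 < 0 → root in [1.864000, 2.740000]
step 2: m = 2.302000, f(m) = 33.643758 > 0 → root in [1.864000, 2.302000]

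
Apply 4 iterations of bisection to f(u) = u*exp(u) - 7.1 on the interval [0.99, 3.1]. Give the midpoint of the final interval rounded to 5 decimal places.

f(0.990000) = -4.435678, f(3.100000) = 61.713649 (opposite signs)
step 1: m = 2.045000, f(m) = 8.706129 > 0 → root in [0.990000, 2.045000]
step 2: m = 1.517500, f(m) = -0.178972 < 0 → root in [1.517500, 2.045000]
step 3: m = 1.781250, f(m) = 3.475768 > 0 → root in [1.517500, 1.781250]
step 4: m = 1.649375, f(m) = 1.482896 > 0 → root in [1.517500, 1.649375]
Midpoint of [1.517500, 1.649375] = 1.583438

1.58344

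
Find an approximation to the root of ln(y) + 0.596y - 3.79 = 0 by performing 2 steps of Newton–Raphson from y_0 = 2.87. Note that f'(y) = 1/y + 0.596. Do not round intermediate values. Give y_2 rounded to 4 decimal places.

y_0 = 2.870000: f = -1.025168, f' = 0.944432 → y_1 = 2.870000 - (-1.025168)/(0.944432) = 3.955486
y_1 = 3.955486: f = -0.057427, f' = 0.848813 → y_2 = 3.955486 - (-0.057427)/(0.848813) = 4.023141

4.0231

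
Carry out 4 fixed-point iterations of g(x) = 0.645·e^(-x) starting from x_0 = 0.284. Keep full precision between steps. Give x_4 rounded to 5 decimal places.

x_1 = g(0.284000) = 0.485534
x_2 = g(0.485534) = 0.396912
x_3 = g(0.396912) = 0.433693
x_4 = g(0.433693) = 0.418032

0.41803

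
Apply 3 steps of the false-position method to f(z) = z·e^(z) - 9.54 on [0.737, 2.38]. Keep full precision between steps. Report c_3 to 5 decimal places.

f(0.737000) = -7.999923, f(2.380000) = 16.175669
step 1: c = 1.280684, f(c) = -4.930693 < 0 → new bracket [1.280684, 2.380000]
step 2: c = 1.537497, f(c) = -2.386138 < 0 → new bracket [1.537497, 2.380000]
step 3: c = 1.645801, f(c) = -1.006251 < 0 → new bracket [1.645801, 2.380000]

1.64580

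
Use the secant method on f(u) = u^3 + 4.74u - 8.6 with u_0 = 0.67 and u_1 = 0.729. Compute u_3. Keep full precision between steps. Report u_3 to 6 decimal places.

f(u_0) = -5.123437, f(u_1) = -4.757120
u_2 = 0.729000 - (-4.757120)·(0.729000 - 0.670000)/(-4.757120 - (-5.123437)) = 1.495193; f(u_2) = 1.829876
u_3 = 1.495193 - (1.829876)·(1.495193 - 0.729000)/(1.829876 - (-4.757120)) = 1.282344; f(u_3) = -0.412996

1.282344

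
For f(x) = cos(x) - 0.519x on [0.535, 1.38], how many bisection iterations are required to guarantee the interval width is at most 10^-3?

Initial width b − a = 1.38 − 0.535 = 0.845000.
After n steps the width is (b−a)/2^n; need (b−a)/2^n ≤ 10^-3.
So n ≥ log₂(0.845000/10^-3) = log₂(845.0000) ≈ 9.7228.
Hence n = 10.

10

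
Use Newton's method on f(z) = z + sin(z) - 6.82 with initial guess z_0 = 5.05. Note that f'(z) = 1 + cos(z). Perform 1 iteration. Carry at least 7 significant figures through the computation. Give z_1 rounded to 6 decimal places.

Newton update: z ← z − f(z)/f'(z).
z_0 = 5.050000: f = -2.713549, f' = 1.331234 → z_1 = 5.050000 - (-2.713549)/(1.331234) = 7.088371

7.088371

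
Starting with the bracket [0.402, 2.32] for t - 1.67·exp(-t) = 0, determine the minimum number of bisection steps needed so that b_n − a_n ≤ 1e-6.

21

Initial width b − a = 2.32 − 0.402 = 1.918000.
After n steps the width is (b−a)/2^n; need (b−a)/2^n ≤ 1e-6.
So n ≥ log₂(1.918000/1e-6) = log₂(1918000.0000) ≈ 20.8712.
Hence n = 21.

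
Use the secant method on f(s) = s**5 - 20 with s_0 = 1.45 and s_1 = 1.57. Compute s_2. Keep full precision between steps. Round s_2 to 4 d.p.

1.9712

Secant update: s_(k+1) = s_k − f(s_k)·(s_k − s_(k-1))/(f(s_k) − f(s_(k-1))).
f(s_0) = -13.590266, f(s_1) = -10.461101
s_2 = 1.570000 - (-10.461101)·(1.570000 - 1.450000)/(-10.461101 - (-13.590266)) = 1.971172; f(s_2) = 9.759260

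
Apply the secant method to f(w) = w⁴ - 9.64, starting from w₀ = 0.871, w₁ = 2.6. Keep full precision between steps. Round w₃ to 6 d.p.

1.454574

Secant update: w_(k+1) = w_k − f(w_k)·(w_k − w_(k-1))/(f(w_k) − f(w_(k-1))).
f(w_0) = -9.064464, f(w_1) = 36.057600
w_2 = 2.600000 - (36.057600)·(2.600000 - 0.871000)/(36.057600 - (-9.064464)) = 1.218335; f(w_2) = -7.436737
w_3 = 1.218335 - (-7.436737)·(1.218335 - 2.600000)/(-7.436737 - (36.057600)) = 1.454574; f(w_3) = -5.163449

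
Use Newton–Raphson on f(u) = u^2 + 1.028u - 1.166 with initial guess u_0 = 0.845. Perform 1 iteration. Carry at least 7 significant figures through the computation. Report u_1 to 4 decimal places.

0.6917

f'(u) = 2u + 1.028
u_0 = 0.845000: f = 0.416685, f' = 2.718000 → u_1 = 0.845000 - (0.416685)/(2.718000) = 0.691694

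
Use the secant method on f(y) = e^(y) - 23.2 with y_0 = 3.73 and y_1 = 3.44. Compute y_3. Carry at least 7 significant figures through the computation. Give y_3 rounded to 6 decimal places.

f(y_0) = 18.479108, f(y_1) = 7.986958
y_2 = 3.440000 - (7.986958)·(3.440000 - 3.730000)/(7.986958 - (18.479108)) = 3.219243; f(y_2) = 1.809176
y_3 = 3.219243 - (1.809176)·(3.219243 - 3.440000)/(1.809176 - (7.986958)) = 3.154594; f(y_3) = 0.243508

3.154594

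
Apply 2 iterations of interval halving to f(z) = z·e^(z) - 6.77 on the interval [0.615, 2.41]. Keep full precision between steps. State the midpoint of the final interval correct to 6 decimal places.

1.288125

f(0.615000) = -5.632461, f(2.410000) = 20.062846 (opposite signs)
step 1: m = 1.512500, f(m) = 0.093818 > 0 → root in [0.615000, 1.512500]
step 2: m = 1.063750, f(m) = -3.688087 < 0 → root in [1.063750, 1.512500]
Midpoint of [1.063750, 1.512500] = 1.288125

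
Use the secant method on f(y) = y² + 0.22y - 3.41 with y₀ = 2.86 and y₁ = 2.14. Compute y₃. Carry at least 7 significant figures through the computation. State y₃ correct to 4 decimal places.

1.7481

f(y_0) = 5.398800, f(y_1) = 1.640400
y_2 = 2.140000 - (1.640400)·(2.140000 - 2.860000)/(1.640400 - (5.398800)) = 1.825747; f(y_2) = 0.325017
y_3 = 1.825747 - (0.325017)·(1.825747 - 2.140000)/(0.325017 - (1.640400)) = 1.748099; f(y_3) = 0.030431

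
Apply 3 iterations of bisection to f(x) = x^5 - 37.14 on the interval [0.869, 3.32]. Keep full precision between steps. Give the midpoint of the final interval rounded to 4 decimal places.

1.9413

f(0.869000) = -36.644437, f(3.320000) = 366.217762 (opposite signs)
step 1: m = 2.094500, f(m) = 3.168981 > 0 → root in [0.869000, 2.094500]
step 2: m = 1.481750, f(m) = -29.997098 < 0 → root in [1.481750, 2.094500]
step 3: m = 1.788125, f(m) = -18.859445 < 0 → root in [1.788125, 2.094500]
Midpoint of [1.788125, 2.094500] = 1.941312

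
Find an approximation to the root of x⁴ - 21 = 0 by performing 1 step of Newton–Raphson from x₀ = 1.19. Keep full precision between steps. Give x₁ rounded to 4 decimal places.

Newton update: x ← x − f(x)/f'(x).
f'(x) = 4x³
x_0 = 1.190000: f = -18.994661, f' = 6.740636 → x_1 = 1.190000 - (-18.994661)/(6.740636) = 4.007933

4.0079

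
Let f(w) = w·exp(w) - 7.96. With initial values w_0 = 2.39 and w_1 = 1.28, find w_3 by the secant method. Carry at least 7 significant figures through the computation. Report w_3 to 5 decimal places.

1.64070

Secant update: w_(k+1) = w_k − f(w_k)·(w_k − w_(k-1))/(f(w_k) − f(w_(k-1))).
f(w_0) = 18.123251, f(w_1) = -3.356301
w_2 = 1.280000 - (-3.356301)·(1.280000 - 2.390000)/(-3.356301 - (18.123251)) = 1.453444; f(w_2) = -1.742428
w_3 = 1.453444 - (-1.742428)·(1.453444 - 1.280000)/(-1.742428 - (-3.356301)) = 1.640703; f(w_3) = 0.504055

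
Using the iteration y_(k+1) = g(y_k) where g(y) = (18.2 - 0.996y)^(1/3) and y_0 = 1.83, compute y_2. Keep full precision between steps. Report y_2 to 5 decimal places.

y_1 = g(1.830000) = 2.539496
y_2 = g(2.539496) = 2.502433

2.50243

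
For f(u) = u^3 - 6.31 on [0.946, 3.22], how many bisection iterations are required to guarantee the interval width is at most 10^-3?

12

Initial width b − a = 3.22 − 0.946 = 2.274000.
After n steps the width is (b−a)/2^n; need (b−a)/2^n ≤ 10^-3.
So n ≥ log₂(2.274000/10^-3) = log₂(2274.0000) ≈ 11.1510.
Hence n = 12.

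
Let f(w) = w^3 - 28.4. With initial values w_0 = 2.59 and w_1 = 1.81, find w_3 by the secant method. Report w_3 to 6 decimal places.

f(w_0) = -11.026021, f(w_1) = -22.470259
w_2 = 1.810000 - (-22.470259)·(1.810000 - 2.590000)/(-22.470259 - (-11.026021)) = 3.341496; f(w_2) = 8.909785
w_3 = 3.341496 - (8.909785)·(3.341496 - 1.810000)/(8.909785 - (-22.470259)) = 2.906656; f(w_3) = -3.842689

2.906656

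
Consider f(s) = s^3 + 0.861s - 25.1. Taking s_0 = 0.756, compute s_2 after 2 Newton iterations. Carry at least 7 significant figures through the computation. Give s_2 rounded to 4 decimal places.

f'(s) = 3s^2 + 0.861
s_0 = 0.756000: f = -24.017003, f' = 2.575608 → s_1 = 0.756000 - (-24.017003)/(2.575608) = 10.080790
s_1 = 10.080790: f = 1008.012787, f' = 305.727959 → s_2 = 10.080790 - (1008.012787)/(305.727959) = 6.783699

6.7837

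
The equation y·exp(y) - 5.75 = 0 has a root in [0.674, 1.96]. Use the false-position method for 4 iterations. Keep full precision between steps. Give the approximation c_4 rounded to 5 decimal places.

f(0.674000) = -4.427565, f(1.960000) = 8.164681
step 1: c = 1.126171, f(c) = -2.277085 < 0 → new bracket [1.126171, 1.960000]
step 2: c = 1.308008, f(c) = -0.911942 < 0 → new bracket [1.308008, 1.960000]
step 3: c = 1.373515, f(c) = -0.325707 < 0 → new bracket [1.373515, 1.960000]
step 4: c = 1.396013, f(c) = -0.111411 < 0 → new bracket [1.396013, 1.960000]

1.39601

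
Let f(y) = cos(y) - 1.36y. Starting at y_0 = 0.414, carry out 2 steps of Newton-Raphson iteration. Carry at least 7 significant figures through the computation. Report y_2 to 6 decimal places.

0.604863

f'(y) = -sin(y) - 1.36
y_0 = 0.414000: f = 0.352479, f' = -1.762275 → y_1 = 0.414000 - (0.352479)/(-1.762275) = 0.614014
y_1 = 0.614014: f = -0.017717, f' = -1.936153 → y_2 = 0.614014 - (-0.017717)/(-1.936153) = 0.604863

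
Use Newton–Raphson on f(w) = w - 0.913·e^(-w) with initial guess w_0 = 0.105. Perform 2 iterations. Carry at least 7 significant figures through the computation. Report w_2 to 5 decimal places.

f'(w) = 1 + 0.913·e^(-w)
w_0 = 0.105000: f = -0.716996, f' = 1.821996 → w_1 = 0.105000 - (-0.716996)/(1.821996) = 0.498522
w_1 = 0.498522: f = -0.056059, f' = 1.554581 → w_2 = 0.498522 - (-0.056059)/(1.554581) = 0.534583

0.53458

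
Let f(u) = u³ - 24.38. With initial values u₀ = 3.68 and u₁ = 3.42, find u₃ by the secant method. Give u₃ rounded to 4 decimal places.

2.9164

Secant update: u_(k+1) = u_k − f(u_k)·(u_k − u_(k-1))/(f(u_k) − f(u_(k-1))).
f(u_0) = 25.456032, f(u_1) = 15.621688
u_2 = 3.420000 - (15.621688)·(3.420000 - 3.680000)/(15.621688 - (25.456032)) = 3.006994; f(u_2) = 2.809290
u_3 = 3.006994 - (2.809290)·(3.006994 - 3.420000)/(2.809290 - (15.621688)) = 2.916437; f(u_3) = 0.426071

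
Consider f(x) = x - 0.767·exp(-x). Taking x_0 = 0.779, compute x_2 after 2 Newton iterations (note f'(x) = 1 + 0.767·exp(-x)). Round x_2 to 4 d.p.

x_0 = 0.779000: f = 0.427051, f' = 1.351949 → x_1 = 0.779000 - (0.427051)/(1.351949) = 0.463122
x_1 = 0.463122: f = -0.019563, f' = 1.482685 → x_2 = 0.463122 - (-0.019563)/(1.482685) = 0.476316

0.4763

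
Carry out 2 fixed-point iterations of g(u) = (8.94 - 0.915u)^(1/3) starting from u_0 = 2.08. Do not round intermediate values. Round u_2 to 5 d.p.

1.92978

u_1 = g(2.080000) = 1.916278
u_2 = g(1.916278) = 1.929781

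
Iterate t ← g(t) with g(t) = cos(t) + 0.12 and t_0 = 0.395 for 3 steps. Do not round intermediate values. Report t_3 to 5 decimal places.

0.93176

t_1 = g(0.395000) = 1.042997
t_2 = g(1.042997) = 0.623634
t_3 = g(0.623634) = 0.931762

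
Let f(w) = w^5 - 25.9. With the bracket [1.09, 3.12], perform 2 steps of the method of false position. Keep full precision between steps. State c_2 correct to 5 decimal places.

f(1.090000) = -24.361376, f(3.120000) = 269.746655
step 1: c = 1.258148, f(c) = -22.747478 < 0 → new bracket [1.258148, 3.120000]
step 2: c = 1.402945, f(c) = -20.464948 < 0 → new bracket [1.402945, 3.120000]

1.40295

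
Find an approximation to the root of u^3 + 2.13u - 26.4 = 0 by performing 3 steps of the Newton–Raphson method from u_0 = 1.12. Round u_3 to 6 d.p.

f'(u) = 3u^2 + 2.13
u_0 = 1.120000: f = -22.609472, f' = 5.893200 → u_1 = 1.120000 - (-22.609472)/(5.893200) = 4.956536
u_1 = 4.956536: f = 105.925851, f' = 75.831737 → u_2 = 4.956536 - (105.925851)/(75.831737) = 3.559682
u_2 = 3.559682: f = 26.288044, f' = 40.144005 → u_3 = 3.559682 - (26.288044)/(40.144005) = 2.904838

2.904838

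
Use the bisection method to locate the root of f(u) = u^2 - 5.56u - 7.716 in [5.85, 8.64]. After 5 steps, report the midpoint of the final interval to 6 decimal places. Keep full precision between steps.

6.678281

f(5.850000) = -6.019500, f(8.640000) = 18.895200 (opposite signs)
step 1: m = 7.245000, f(m) = 4.491825 > 0 → root in [5.850000, 7.245000]
step 2: m = 6.547500, f(m) = -1.250344 < 0 → root in [6.547500, 7.245000]
step 3: m = 6.896250, f(m) = 1.499114 > 0 → root in [6.547500, 6.896250]
step 4: m = 6.721875, f(m) = 0.093979 > 0 → root in [6.547500, 6.721875]
step 5: m = 6.634688, f(m) = -0.585784 < 0 → root in [6.634688, 6.721875]
Midpoint of [6.634688, 6.721875] = 6.678281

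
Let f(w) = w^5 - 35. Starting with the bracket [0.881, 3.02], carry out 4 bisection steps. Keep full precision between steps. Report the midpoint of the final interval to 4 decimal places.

f(0.881000) = -34.469263, f(3.020000) = 216.208722 (opposite signs)
step 1: m = 1.950500, f(m) = -6.768772 < 0 → root in [1.950500, 3.020000]
step 2: m = 2.485250, f(m) = 59.809185 > 0 → root in [1.950500, 2.485250]
step 3: m = 2.217875, f(m) = 18.664283 > 0 → root in [1.950500, 2.217875]
step 4: m = 2.084187, f(m) = 4.326377 > 0 → root in [1.950500, 2.084187]
Midpoint of [1.950500, 2.084187] = 2.017344

2.0173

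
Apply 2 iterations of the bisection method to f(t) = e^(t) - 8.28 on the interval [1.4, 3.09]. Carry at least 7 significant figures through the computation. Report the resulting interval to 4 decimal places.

[1.8225, 2.2450]

f(1.400000) = -4.224800, f(3.090000) = 13.697078 (opposite signs)
step 1: m = 2.245000, f(m) = 1.160416 > 0 → root in [1.400000, 2.245000]
step 2: m = 1.822500, f(m) = -2.092693 < 0 → root in [1.822500, 2.245000]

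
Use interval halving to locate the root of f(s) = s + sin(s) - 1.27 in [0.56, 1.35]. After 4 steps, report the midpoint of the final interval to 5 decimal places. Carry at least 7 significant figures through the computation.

0.63406

f(0.560000) = -0.178814, f(1.350000) = 1.055723 (opposite signs)
step 1: m = 0.955000, f(m) = 0.501314 > 0 → root in [0.560000, 0.955000]
step 2: m = 0.757500, f(m) = 0.174607 > 0 → root in [0.560000, 0.757500]
step 3: m = 0.658750, f(m) = 0.000879 > 0 → root in [0.560000, 0.658750]
step 4: m = 0.609375, f(m) = -0.088270 < 0 → root in [0.609375, 0.658750]
Midpoint of [0.609375, 0.658750] = 0.634062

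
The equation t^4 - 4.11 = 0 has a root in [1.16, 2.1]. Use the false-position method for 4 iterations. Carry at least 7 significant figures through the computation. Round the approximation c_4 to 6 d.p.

f(1.160000) = -2.299361, f(2.100000) = 15.338100
step 1: c = 1.282546, f(c) = -1.404225 < 0 → new bracket [1.282546, 2.100000]
step 2: c = 1.351108, f(c) = -0.777575 < 0 → new bracket [1.351108, 2.100000]
step 3: c = 1.387242, f(c) = -0.406531 < 0 → new bracket [1.387242, 2.100000]
step 4: c = 1.405645, f(c) = -0.206060 < 0 → new bracket [1.405645, 2.100000]

1.405645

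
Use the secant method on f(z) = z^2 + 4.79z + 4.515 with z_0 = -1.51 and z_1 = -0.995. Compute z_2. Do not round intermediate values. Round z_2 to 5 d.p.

Secant update: z_(k+1) = z_k − f(z_k)·(z_k − z_(k-1))/(f(z_k) − f(z_(k-1))).
f(z_0) = -0.437800, f(z_1) = 0.738975
z_2 = -0.995000 - (0.738975)·(-0.995000 - -1.510000)/(0.738975 - (-0.437800)) = -1.318403; f(z_2) = -0.061963

-1.31840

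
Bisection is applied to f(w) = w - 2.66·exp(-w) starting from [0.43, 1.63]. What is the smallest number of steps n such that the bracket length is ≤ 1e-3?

Initial width b − a = 1.63 − 0.43 = 1.200000.
After n steps the width is (b−a)/2^n; need (b−a)/2^n ≤ 1e-3.
So n ≥ log₂(1.200000/1e-3) = log₂(1200.0000) ≈ 10.2288.
Hence n = 11.

11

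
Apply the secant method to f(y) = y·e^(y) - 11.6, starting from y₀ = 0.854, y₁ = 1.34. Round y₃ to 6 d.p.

1.674664

f(y_0) = -9.593933, f(y_1) = -6.482482
y_2 = 1.340000 - (-6.482482)·(1.340000 - 0.854000)/(-6.482482 - (-9.593933)) = 2.352545; f(y_2) = 13.130649
y_3 = 2.352545 - (13.130649)·(2.352545 - 1.340000)/(13.130649 - (-6.482482)) = 1.674664; f(y_3) = -2.662317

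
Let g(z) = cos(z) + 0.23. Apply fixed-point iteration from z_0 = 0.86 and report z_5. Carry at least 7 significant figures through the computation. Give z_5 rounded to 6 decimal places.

z_1 = g(0.860000) = 0.882437
z_2 = g(0.882437) = 0.865271
z_3 = g(0.865271) = 0.878434
z_4 = g(0.878434) = 0.868357
z_5 = g(0.868357) = 0.876081

0.876081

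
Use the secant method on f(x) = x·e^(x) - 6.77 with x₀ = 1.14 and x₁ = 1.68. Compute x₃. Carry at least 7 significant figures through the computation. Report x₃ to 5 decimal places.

f(x_0) = -3.205484, f(x_1) = 2.244134
x_2 = 1.680000 - (2.244134)·(1.680000 - 1.140000)/(2.244134 - (-3.205484)) = 1.457630; f(x_2) = -0.508363
x_3 = 1.457630 - (-0.508363)·(1.457630 - 1.680000)/(-0.508363 - (2.244134)) = 1.498700; f(x_3) = -0.062021

1.49870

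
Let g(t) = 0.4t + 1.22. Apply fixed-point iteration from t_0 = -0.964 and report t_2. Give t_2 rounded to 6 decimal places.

t_1 = g(-0.964000) = 0.834400
t_2 = g(0.834400) = 1.553760

1.553760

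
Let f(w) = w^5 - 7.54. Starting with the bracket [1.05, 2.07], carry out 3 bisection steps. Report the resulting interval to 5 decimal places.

[1.43250, 1.56000]

f(1.050000) = -6.263718, f(2.070000) = 30.465962 (opposite signs)
step 1: m = 1.560000, f(m) = 1.698958 > 0 → root in [1.050000, 1.560000]
step 2: m = 1.305000, f(m) = -3.755116 < 0 → root in [1.305000, 1.560000]
step 3: m = 1.432500, f(m) = -1.507836 < 0 → root in [1.432500, 1.560000]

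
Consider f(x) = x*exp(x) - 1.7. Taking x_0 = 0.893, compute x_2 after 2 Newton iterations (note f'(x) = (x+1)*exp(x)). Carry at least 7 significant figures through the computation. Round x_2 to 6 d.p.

x_0 = 0.893000: f = 0.481104, f' = 4.623550 → x_1 = 0.893000 - (0.481104)/(4.623550) = 0.788945
x_1 = 0.788945: f = 0.036525, f' = 3.937598 → x_2 = 0.788945 - (0.036525)/(3.937598) = 0.779669

0.779669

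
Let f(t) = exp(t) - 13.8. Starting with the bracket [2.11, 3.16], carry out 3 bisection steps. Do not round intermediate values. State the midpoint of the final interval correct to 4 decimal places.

2.5694

f(2.110000) = -5.551759, f(3.160000) = 9.770596 (opposite signs)
step 1: m = 2.635000, f(m) = 0.143312 > 0 → root in [2.110000, 2.635000]
step 2: m = 2.372500, f(m) = -3.075831 < 0 → root in [2.372500, 2.635000]
step 3: m = 2.503750, f(m) = -1.571736 < 0 → root in [2.503750, 2.635000]
Midpoint of [2.503750, 2.635000] = 2.569375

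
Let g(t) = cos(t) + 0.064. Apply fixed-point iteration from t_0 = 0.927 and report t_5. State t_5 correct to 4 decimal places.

t_1 = g(0.927000) = 0.664236
t_2 = g(0.664236) = 0.851388
t_3 = g(0.851388) = 0.722940
t_4 = g(0.722940) = 0.813864
t_5 = g(0.813864) = 0.750695

0.7507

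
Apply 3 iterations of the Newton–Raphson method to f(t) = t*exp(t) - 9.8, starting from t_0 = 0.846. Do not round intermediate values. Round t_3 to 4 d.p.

f'(t) = (t+1)*exp(t)
t_0 = 0.846000: f = -7.828560, f' = 4.301747 → t_1 = 0.846000 - (-7.828560)/(4.301747) = 2.665856
t_1 = 2.665856: f = 28.535697, f' = 52.715953 → t_2 = 2.665856 - (28.535697)/(52.715953) = 2.124546
t_2 = 2.124546: f = 7.980525, f' = 26.149620 → t_3 = 2.124546 - (7.980525)/(26.149620) = 1.819359

1.8194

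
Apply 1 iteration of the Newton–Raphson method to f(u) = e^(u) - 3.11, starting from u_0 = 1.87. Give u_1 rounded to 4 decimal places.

1.3493

f'(u) = e^(u)
u_0 = 1.870000: f = 3.378296, f' = 6.488296 → u_1 = 1.870000 - (3.378296)/(6.488296) = 1.349325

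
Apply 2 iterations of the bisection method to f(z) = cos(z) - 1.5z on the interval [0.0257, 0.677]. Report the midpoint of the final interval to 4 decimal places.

f(0.025700) = 0.961120, f(0.677000) = -0.236044 (opposite signs)
step 1: m = 0.351350, f(m) = 0.411884 > 0 → root in [0.351350, 0.677000]
step 2: m = 0.514175, f(m) = 0.099436 > 0 → root in [0.514175, 0.677000]
Midpoint of [0.514175, 0.677000] = 0.595588

0.5956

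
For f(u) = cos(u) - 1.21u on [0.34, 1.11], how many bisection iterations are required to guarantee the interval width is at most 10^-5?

Initial width b − a = 1.11 − 0.34 = 0.770000.
After n steps the width is (b−a)/2^n; need (b−a)/2^n ≤ 10^-5.
So n ≥ log₂(0.770000/10^-5) = log₂(77000.0000) ≈ 16.2326.
Hence n = 17.

17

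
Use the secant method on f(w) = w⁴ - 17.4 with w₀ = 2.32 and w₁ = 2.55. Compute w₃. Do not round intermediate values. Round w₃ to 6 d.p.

2.065514

f(w_0) = 11.570230, f(w_1) = 24.882506
w_2 = 2.550000 - (24.882506)·(2.550000 - 2.320000)/(24.882506 - (11.570230)) = 2.120098; f(w_2) = 2.803360
w_3 = 2.120098 - (2.803360)·(2.120098 - 2.550000)/(2.803360 - (24.882506)) = 2.065514; f(w_3) = 0.801716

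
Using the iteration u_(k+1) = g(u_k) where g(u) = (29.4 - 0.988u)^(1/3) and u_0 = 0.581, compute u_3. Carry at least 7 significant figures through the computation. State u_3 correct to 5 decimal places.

u_1 = g(0.581000) = 3.066159
u_2 = g(3.066159) = 2.976507
u_3 = g(2.976507) = 2.979836

2.97984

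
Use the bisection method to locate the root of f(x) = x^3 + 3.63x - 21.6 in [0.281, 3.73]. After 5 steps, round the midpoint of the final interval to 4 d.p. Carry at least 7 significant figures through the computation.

f(0.281000) = -20.557782, f(3.730000) = 43.835017 (opposite signs)
step 1: m = 2.005500, f(m) = -6.253853 < 0 → root in [2.005500, 3.730000]
step 2: m = 2.867750, f(m) = 12.394280 > 0 → root in [2.005500, 2.867750]
step 3: m = 2.436625, f(m) = 1.711536 > 0 → root in [2.005500, 2.436625]
step 4: m = 2.221063, f(m) = -2.580778 < 0 → root in [2.221063, 2.436625]
step 5: m = 2.328844, f(m) = -0.515782 < 0 → root in [2.328844, 2.436625]
Midpoint of [2.328844, 2.436625] = 2.382734

2.3827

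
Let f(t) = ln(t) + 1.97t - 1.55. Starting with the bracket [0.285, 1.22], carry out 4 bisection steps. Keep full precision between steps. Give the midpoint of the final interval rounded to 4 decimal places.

f(0.285000) = -2.243816, f(1.220000) = 1.052251 (opposite signs)
step 1: m = 0.752500, f(m) = -0.351929 < 0 → root in [0.752500, 1.220000]
step 2: m = 0.986250, f(m) = 0.379067 > 0 → root in [0.752500, 0.986250]
step 3: m = 0.869375, f(m) = 0.022688 > 0 → root in [0.752500, 0.869375]
step 4: m = 0.810937, f(m) = -0.162017 < 0 → root in [0.810937, 0.869375]
Midpoint of [0.810937, 0.869375] = 0.840156

0.8402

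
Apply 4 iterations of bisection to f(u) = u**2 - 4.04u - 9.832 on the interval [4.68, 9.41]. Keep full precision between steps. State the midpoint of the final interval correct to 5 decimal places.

5.71469

f(4.680000) = -6.836800, f(9.410000) = 40.699700 (opposite signs)
step 1: m = 7.045000, f(m) = 11.338225 > 0 → root in [4.680000, 7.045000]
step 2: m = 5.862500, f(m) = 0.852406 > 0 → root in [4.680000, 5.862500]
step 3: m = 5.271250, f(m) = -3.341773 < 0 → root in [5.271250, 5.862500]
step 4: m = 5.566875, f(m) = -1.332078 < 0 → root in [5.566875, 5.862500]
Midpoint of [5.566875, 5.862500] = 5.714688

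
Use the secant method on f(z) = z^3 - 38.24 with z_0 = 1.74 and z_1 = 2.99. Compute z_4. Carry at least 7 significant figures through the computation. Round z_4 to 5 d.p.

3.36631

f(z_0) = -32.971976, f(z_1) = -11.509101
z_2 = 2.990000 - (-11.509101)·(2.990000 - 1.740000)/(-11.509101 - (-32.971976)) = 3.660291; f(z_2) = 10.799599
z_3 = 3.660291 - (10.799599)·(3.660291 - 2.990000)/(10.799599 - (-11.509101)) = 3.335805; f(z_3) = -1.120529
z_4 = 3.335805 - (-1.120529)·(3.335805 - 3.660291)/(-1.120529 - (10.799599)) = 3.366307; f(z_4) = -0.092923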